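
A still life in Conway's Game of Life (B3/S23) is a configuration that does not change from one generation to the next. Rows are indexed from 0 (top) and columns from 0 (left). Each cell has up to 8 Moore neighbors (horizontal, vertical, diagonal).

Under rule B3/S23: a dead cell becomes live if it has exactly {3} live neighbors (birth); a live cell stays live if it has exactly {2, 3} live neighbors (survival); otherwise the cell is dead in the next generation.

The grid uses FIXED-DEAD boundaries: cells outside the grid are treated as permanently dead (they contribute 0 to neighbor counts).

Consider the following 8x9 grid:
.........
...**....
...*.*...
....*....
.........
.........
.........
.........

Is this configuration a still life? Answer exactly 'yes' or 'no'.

Answer: yes

Derivation:
Compute generation 1 and compare to generation 0 (given above):
Generation 1:
.........
...**....
...*.*...
....*....
.........
.........
.........
.........
The grids are IDENTICAL -> still life.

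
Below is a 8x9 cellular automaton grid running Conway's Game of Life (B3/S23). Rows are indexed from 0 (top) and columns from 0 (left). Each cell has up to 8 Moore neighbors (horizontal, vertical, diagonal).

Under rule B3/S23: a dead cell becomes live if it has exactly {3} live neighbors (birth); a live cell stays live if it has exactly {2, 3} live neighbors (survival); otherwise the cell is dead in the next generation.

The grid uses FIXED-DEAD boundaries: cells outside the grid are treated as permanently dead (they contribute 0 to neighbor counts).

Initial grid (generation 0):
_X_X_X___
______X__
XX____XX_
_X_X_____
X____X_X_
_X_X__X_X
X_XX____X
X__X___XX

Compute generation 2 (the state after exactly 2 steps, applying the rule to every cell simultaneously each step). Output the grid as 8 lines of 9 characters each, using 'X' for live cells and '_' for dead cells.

Simulating step by step:
Generation 0 (given above): 25 live cells
Generation 1: 34 live cells
_________
XXX__XXX_
XXX___XX_
_XX____X_
XX__X_XX_
XX_XX_X_X
X__XX___X
_XXX___XX
Generation 2: 26 live cells
(generation 2 grid is the final answer)

Answer: _X____X__
X_X__X_X_
___X_X__X
___X_X__X
____X_X_X
______X_X
X____X__X
_XXXX__XX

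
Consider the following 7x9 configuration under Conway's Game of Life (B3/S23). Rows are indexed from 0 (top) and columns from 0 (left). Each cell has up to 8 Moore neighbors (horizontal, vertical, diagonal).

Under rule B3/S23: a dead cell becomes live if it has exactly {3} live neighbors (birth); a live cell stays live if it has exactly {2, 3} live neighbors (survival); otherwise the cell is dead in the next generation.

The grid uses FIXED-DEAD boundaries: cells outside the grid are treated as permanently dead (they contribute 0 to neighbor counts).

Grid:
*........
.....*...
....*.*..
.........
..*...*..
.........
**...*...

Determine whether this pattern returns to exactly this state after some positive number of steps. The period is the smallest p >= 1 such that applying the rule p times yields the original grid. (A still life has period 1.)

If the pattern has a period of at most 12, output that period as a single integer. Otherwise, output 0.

Simulating and comparing each generation to the original:
Gen 0 (original, given above): 9 live cells
Gen 1: 4 live cells, differs from original
Gen 2: 3 live cells, differs from original
Gen 3: 3 live cells, differs from original
Gen 4: 3 live cells, differs from original
Gen 5: 3 live cells, differs from original
Gen 6: 3 live cells, differs from original
Gen 7: 3 live cells, differs from original
Gen 8: 3 live cells, differs from original
Gen 9: 3 live cells, differs from original
Gen 10: 3 live cells, differs from original
Gen 11: 3 live cells, differs from original
Gen 12: 3 live cells, differs from original
No period found within 12 steps.

Answer: 0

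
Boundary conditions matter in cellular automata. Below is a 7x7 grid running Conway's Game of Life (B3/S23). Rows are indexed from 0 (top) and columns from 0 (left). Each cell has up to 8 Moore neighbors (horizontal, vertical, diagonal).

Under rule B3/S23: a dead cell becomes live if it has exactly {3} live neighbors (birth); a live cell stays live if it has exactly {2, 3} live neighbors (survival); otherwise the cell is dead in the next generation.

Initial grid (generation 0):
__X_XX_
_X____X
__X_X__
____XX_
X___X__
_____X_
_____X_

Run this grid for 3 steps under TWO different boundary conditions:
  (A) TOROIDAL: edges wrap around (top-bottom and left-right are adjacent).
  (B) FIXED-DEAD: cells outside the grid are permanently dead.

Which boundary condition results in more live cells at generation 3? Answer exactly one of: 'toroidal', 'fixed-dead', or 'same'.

Answer: toroidal

Derivation:
Under TOROIDAL boundary, generation 3:
XX_X__X
_XX____
_______
_______
_______
X_____X
XX_XXX_
Population = 13

Under FIXED-DEAD boundary, generation 3:
_______
___X___
___XXX_
_______
_____X_
____X__
_______
Population = 6

Comparison: toroidal=13, fixed-dead=6 -> toroidal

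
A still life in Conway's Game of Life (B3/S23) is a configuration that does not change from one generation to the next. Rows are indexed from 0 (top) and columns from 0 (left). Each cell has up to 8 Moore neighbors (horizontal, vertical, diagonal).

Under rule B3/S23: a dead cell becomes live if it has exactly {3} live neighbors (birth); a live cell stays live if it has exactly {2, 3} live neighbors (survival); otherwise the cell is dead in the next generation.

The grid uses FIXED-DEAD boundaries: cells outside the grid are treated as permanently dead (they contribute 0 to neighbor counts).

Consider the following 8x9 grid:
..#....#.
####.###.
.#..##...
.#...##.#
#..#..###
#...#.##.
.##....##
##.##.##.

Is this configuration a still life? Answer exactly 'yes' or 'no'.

Compute generation 1 and compare to generation 0 (given above):
Generation 1:
..##...#.
#..#.#.#.
...#.....
###.....#
##..#...#
#.##.#...
..#.#...#
##.#..###
Cell (0,3) differs: gen0=0 vs gen1=1 -> NOT a still life.

Answer: no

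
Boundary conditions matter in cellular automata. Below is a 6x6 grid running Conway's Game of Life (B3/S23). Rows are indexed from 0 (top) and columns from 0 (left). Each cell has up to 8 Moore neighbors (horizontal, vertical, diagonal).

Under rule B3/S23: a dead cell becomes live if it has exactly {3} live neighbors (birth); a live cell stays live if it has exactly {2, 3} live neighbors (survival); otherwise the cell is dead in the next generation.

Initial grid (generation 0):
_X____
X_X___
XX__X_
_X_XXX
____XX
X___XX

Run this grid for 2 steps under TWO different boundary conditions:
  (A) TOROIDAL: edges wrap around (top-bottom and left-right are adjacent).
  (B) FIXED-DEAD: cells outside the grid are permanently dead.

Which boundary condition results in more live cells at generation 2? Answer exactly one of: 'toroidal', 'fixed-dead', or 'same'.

Under TOROIDAL boundary, generation 2:
_X____
XX___X
X___XX
__XX__
_XXX__
______
Population = 12

Under FIXED-DEAD boundary, generation 2:
_X____
X_____
X___X_
XXXXX_
_XXXX_
______
Population = 13

Comparison: toroidal=12, fixed-dead=13 -> fixed-dead

Answer: fixed-dead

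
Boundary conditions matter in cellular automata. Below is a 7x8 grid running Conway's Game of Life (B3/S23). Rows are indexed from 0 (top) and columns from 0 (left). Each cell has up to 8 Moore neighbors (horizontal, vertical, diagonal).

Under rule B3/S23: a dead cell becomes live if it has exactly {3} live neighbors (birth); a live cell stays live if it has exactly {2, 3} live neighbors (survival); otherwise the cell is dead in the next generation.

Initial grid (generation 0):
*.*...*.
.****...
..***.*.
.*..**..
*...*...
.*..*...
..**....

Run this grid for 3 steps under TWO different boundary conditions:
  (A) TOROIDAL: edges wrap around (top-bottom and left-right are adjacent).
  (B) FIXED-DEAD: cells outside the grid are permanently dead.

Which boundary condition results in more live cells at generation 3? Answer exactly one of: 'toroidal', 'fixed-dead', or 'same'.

Under TOROIDAL boundary, generation 3:
...*....
........
.**.....
****....
*.*.*..*
*...**..
.*..**..
Population = 17

Under FIXED-DEAD boundary, generation 3:
........
........
.**.....
****....
*.*.*...
*.*.*...
.***....
Population = 15

Comparison: toroidal=17, fixed-dead=15 -> toroidal

Answer: toroidal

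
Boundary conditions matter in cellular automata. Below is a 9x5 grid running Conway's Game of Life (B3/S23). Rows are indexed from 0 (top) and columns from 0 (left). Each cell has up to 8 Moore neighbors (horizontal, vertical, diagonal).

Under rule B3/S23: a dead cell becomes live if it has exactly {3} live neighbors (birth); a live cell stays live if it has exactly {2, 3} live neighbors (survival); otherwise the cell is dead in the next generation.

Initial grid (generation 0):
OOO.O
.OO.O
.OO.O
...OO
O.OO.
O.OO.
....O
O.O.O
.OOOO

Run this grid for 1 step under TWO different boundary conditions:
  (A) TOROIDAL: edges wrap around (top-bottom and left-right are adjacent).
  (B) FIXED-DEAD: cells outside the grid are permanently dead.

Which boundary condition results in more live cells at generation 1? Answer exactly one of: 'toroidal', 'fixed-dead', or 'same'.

Answer: fixed-dead

Derivation:
Under TOROIDAL boundary, generation 1:
.....
....O
.O..O
.....
O....
O.O..
..O..
..O..
.....
Population = 8

Under FIXED-DEAD boundary, generation 1:
O.O..
....O
.O..O
....O
.....
..O.O
..O.O
..O.O
.OO.O
Population = 15

Comparison: toroidal=8, fixed-dead=15 -> fixed-dead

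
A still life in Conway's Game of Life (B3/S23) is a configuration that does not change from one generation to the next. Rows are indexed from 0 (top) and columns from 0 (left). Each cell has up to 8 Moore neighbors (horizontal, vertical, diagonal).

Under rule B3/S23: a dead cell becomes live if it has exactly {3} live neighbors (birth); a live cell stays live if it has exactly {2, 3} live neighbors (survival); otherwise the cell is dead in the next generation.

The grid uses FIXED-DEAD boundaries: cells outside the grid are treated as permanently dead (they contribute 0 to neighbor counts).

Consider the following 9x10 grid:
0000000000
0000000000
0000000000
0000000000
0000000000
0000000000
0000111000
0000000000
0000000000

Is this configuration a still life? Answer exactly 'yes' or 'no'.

Answer: no

Derivation:
Compute generation 1 and compare to generation 0 (given above):
Generation 1:
0000000000
0000000000
0000000000
0000000000
0000000000
0000010000
0000010000
0000010000
0000000000
Cell (5,5) differs: gen0=0 vs gen1=1 -> NOT a still life.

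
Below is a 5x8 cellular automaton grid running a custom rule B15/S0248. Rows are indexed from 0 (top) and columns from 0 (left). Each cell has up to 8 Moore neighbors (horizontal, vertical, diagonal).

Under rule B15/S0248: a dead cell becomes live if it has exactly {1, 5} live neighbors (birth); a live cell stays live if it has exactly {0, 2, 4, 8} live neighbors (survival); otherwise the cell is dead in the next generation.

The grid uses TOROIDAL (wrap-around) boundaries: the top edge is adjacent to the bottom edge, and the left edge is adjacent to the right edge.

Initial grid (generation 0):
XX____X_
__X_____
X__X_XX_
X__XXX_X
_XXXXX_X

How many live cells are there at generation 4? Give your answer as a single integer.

Answer: 12

Derivation:
Simulating step by step:
Generation 0 (given above): 19 live cells
Generation 1: 15 live cells
_XX___X_
__X_____
X___X___
X_X____X
_XXX_XXX
Generation 2: 15 live cells
_X______
__X_X_X_
X___XXX_
XX_____X
X____XXX
Generation 3: 12 live cells
_X______
____XXX_
____XX_X
__XX_X__
____X__X
Generation 4: 12 live cells
_XX_____
_XX__X__
XX____X_
_X__X___
____X__X
Population at generation 4: 12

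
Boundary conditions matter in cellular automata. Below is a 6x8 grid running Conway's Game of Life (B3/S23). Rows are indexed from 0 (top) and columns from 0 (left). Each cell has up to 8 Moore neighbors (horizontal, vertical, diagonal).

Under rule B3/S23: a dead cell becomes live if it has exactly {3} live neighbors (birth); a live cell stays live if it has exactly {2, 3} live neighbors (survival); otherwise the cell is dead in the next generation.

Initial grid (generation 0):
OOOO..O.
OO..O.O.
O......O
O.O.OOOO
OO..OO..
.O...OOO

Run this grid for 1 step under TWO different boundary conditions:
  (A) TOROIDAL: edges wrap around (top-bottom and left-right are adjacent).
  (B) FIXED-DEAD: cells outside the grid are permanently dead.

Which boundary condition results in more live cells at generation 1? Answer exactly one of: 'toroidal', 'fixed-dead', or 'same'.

Answer: fixed-dead

Derivation:
Under TOROIDAL boundary, generation 1:
...OO...
...O.OO.
...OO...
...OO...
..OO....
...O....
Population = 12

Under FIXED-DEAD boundary, generation 1:
O.OO.O..
...O.OOO
O..OO..O
O..OO..O
O.OO....
OO..OOO.
Population = 24

Comparison: toroidal=12, fixed-dead=24 -> fixed-dead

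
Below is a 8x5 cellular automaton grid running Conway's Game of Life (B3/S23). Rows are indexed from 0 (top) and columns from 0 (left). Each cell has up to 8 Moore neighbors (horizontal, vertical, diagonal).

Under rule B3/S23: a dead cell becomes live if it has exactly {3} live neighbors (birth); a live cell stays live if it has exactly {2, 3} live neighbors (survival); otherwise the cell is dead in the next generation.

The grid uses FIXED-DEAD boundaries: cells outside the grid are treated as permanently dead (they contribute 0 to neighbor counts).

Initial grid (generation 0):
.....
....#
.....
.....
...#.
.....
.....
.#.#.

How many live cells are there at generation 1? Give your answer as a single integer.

Answer: 0

Derivation:
Simulating step by step:
Generation 0 (given above): 4 live cells
Generation 1: 0 live cells
.....
.....
.....
.....
.....
.....
.....
.....
Population at generation 1: 0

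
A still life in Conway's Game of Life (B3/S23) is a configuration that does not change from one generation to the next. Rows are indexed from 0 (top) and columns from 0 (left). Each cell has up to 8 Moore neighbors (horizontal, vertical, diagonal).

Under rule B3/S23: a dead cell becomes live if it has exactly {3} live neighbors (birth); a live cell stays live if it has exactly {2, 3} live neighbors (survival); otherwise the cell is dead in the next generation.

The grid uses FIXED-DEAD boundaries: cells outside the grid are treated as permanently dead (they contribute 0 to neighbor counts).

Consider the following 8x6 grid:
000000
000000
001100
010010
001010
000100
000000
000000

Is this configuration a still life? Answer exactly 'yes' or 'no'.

Compute generation 1 and compare to generation 0 (given above):
Generation 1:
000000
000000
001100
010010
001010
000100
000000
000000
The grids are IDENTICAL -> still life.

Answer: yes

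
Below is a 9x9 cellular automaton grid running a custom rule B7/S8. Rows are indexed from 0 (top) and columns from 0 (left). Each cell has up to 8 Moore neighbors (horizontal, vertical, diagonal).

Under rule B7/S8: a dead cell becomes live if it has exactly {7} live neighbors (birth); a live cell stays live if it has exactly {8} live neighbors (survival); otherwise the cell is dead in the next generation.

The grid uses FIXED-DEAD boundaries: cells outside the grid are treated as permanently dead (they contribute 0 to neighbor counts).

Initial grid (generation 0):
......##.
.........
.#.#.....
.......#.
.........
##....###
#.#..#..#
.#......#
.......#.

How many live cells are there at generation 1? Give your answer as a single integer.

Simulating step by step:
Generation 0 (given above): 17 live cells
Generation 1: 0 live cells
.........
.........
.........
.........
.........
.........
.........
.........
.........
Population at generation 1: 0

Answer: 0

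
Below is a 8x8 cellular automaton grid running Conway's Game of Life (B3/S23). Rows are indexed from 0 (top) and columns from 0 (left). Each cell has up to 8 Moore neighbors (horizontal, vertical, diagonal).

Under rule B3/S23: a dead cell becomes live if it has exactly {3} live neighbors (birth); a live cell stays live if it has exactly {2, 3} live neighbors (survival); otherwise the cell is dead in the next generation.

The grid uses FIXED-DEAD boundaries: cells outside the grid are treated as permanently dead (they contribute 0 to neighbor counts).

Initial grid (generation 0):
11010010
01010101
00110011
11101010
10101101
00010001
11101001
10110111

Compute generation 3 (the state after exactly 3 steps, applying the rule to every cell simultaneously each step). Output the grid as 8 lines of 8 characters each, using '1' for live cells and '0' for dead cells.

Simulating step by step:
Generation 0 (given above): 35 live cells
Generation 1: 32 live cells
11001010
11010101
10000001
10001000
10101101
10000101
10001101
10111111
Generation 2: 30 live cells
11101110
00101101
10001010
10011110
10011100
10010001
10000001
01010001
Generation 3: 24 live cells
(generation 3 grid is the final answer)

Answer: 01101010
10100001
01000001
11000010
11100000
11010010
11100011
00000000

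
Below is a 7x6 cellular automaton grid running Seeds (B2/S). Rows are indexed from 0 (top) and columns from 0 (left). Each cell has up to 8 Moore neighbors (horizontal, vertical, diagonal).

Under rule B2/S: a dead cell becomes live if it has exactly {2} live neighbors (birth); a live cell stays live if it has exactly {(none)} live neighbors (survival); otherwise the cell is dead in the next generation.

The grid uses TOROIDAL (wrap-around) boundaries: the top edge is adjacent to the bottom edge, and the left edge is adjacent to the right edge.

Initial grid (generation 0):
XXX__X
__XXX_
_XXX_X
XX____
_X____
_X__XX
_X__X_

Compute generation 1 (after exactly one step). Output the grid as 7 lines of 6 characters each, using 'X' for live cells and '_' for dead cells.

Answer: ______
______
______
___XXX
____X_
___X__
______

Derivation:
Simulating step by step:
Generation 0 (given above): 19 live cells
Generation 1: 5 live cells
(generation 1 grid is the final answer)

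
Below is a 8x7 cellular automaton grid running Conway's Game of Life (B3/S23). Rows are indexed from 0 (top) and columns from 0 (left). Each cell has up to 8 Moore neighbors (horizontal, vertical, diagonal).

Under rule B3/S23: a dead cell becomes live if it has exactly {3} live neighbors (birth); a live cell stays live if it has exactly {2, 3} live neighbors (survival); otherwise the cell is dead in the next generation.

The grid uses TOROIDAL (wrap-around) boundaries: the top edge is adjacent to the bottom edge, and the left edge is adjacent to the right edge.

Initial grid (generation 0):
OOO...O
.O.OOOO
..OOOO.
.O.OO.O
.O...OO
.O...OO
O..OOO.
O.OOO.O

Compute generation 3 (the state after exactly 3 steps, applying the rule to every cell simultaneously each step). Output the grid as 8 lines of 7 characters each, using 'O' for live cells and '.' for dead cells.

Answer: .......
.......
.O.....
OOO....
O......
.OO....
.......
.......

Derivation:
Simulating step by step:
Generation 0 (given above): 32 live cells
Generation 1: 6 live cells
.......
.......
.O.....
.O....O
.O.....
.OO....
.......
.......
Generation 2: 6 live cells
.......
.......
O......
.OO....
.O.....
.OO....
.......
.......
Generation 3: 7 live cells
(generation 3 grid is the final answer)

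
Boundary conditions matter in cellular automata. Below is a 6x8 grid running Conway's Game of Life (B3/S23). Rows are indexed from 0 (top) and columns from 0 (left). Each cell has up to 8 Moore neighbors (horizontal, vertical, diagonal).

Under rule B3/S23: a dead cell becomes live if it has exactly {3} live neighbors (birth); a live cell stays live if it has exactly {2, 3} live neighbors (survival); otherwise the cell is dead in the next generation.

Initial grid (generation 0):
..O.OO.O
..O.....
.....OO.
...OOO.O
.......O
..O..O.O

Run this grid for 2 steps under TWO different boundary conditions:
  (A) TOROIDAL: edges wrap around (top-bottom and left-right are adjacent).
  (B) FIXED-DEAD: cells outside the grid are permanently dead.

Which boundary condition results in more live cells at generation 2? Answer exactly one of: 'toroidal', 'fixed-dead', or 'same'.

Answer: same

Derivation:
Under TOROIDAL boundary, generation 2:
OOO...O.
......O.
...O..O.
O..O...O
...O....
.......O
Population = 12

Under FIXED-DEAD boundary, generation 2:
...OO...
..OO.O..
...O..O.
...O...O
.....O.O
......O.
Population = 12

Comparison: toroidal=12, fixed-dead=12 -> same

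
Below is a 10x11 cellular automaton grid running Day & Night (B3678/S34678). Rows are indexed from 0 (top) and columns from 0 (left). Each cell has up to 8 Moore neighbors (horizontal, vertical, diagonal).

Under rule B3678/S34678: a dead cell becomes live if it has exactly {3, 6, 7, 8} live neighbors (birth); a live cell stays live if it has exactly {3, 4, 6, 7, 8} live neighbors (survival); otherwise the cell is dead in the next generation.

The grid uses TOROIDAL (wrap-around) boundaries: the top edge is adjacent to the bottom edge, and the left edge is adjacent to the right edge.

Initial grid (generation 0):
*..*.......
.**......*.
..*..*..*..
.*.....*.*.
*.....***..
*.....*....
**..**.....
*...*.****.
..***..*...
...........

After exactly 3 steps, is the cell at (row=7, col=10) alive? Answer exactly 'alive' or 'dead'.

Answer: alive

Derivation:
Simulating step by step:
Generation 0 (given above): 31 live cells
Generation 1: 33 live cells
.**........
.***.......
..*.....**.
.......*...
.*....***.*
*.....*...*
**...*..*..
..*.*.***.*
...*.***...
..*.*......
Generation 2: 34 live cells
.*.........
.*.*.......
.***.......
......**...
......**.*.
.....**.*.*
**...*.....
**.**...**.
..**.****..
.**..**....
Generation 3: 40 live cells
**.........
***........
..*........
..*...***..
...........
*....**..*.
***..****..
**.**...*.*
*..*.*****.
.******....

Cell (7,10) at generation 3: 1 -> alive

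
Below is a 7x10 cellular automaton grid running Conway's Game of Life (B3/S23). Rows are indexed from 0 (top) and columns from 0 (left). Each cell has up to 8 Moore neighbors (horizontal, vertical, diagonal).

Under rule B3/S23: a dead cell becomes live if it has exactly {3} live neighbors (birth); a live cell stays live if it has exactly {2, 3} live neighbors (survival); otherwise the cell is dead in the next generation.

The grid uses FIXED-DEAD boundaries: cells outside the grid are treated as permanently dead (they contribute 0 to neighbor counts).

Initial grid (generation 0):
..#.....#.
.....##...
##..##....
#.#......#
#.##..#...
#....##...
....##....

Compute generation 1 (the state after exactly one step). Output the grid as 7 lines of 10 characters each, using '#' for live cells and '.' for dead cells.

Answer: ..........
.#..###...
##..###...
#.#.##....
#.##.##...
.#.#..#...
....###...

Derivation:
Simulating step by step:
Generation 0 (given above): 20 live cells
Generation 1: 24 live cells
(generation 1 grid is the final answer)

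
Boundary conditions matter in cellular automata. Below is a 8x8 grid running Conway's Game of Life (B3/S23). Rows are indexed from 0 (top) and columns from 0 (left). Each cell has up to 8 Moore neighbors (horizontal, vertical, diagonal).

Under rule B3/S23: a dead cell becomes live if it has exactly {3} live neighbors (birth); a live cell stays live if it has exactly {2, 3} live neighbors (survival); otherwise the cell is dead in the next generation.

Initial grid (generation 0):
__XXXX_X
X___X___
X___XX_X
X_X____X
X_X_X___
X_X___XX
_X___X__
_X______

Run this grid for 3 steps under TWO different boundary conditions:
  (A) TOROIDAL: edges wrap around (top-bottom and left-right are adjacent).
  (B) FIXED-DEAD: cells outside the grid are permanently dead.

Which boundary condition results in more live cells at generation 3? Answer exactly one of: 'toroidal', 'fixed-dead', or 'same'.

Under TOROIDAL boundary, generation 3:
_____XX_
X___X___
________
X_X___XX
XXX_____
_XX_____
________
________
Population = 13

Under FIXED-DEAD boundary, generation 3:
________
_XXX_X__
XXX_____
X_X_____
X_______
X__X_X__
X_XX_XX_
_XX_____
Population = 20

Comparison: toroidal=13, fixed-dead=20 -> fixed-dead

Answer: fixed-dead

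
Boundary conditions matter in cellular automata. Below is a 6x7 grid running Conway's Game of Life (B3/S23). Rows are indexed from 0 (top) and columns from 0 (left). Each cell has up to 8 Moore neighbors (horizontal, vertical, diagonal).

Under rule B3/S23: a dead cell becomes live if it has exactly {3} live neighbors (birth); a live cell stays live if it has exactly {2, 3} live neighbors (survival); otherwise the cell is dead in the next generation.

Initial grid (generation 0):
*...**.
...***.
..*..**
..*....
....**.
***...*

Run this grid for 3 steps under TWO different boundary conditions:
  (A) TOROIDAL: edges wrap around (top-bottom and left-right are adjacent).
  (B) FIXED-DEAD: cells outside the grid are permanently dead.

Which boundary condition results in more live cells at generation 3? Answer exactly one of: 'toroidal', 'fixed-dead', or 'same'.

Under TOROIDAL boundary, generation 3:
*......
....***
...*.**
.....**
....*..
..***..
Population = 13

Under FIXED-DEAD boundary, generation 3:
...***.
..**..*
..***..
..***..
..*****
..*.**.
Population = 20

Comparison: toroidal=13, fixed-dead=20 -> fixed-dead

Answer: fixed-dead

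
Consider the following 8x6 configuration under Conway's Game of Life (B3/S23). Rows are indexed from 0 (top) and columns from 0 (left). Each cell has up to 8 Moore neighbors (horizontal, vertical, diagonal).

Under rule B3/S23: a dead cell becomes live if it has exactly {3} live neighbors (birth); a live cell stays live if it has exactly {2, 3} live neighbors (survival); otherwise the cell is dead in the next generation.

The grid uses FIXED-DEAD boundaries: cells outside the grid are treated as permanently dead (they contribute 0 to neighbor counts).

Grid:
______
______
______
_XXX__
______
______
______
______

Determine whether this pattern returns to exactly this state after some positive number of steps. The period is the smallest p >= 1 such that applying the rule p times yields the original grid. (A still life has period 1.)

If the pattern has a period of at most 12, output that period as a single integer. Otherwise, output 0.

Simulating and comparing each generation to the original:
Gen 0 (original, given above): 3 live cells
Gen 1: 3 live cells, differs from original
Gen 2: 3 live cells, MATCHES original -> period = 2

Answer: 2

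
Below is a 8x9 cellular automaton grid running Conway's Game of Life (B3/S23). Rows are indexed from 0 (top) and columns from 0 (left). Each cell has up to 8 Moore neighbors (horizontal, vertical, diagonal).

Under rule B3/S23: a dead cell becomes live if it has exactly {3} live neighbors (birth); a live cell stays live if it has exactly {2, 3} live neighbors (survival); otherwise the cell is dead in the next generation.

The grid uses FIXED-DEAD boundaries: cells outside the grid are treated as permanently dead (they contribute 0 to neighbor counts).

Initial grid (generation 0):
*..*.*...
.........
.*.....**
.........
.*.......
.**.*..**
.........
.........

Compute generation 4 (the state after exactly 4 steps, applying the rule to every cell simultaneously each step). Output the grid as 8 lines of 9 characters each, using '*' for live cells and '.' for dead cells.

Answer: .........
.........
.........
.........
.**......
.**......
.........
.........

Derivation:
Simulating step by step:
Generation 0 (given above): 12 live cells
Generation 1: 4 live cells
.........
.........
.........
.........
.**......
.**......
.........
.........
Generation 2: 4 live cells
.........
.........
.........
.........
.**......
.**......
.........
.........
Generation 3: 4 live cells
.........
.........
.........
.........
.**......
.**......
.........
.........
Generation 4: 4 live cells
(generation 4 grid is the final answer)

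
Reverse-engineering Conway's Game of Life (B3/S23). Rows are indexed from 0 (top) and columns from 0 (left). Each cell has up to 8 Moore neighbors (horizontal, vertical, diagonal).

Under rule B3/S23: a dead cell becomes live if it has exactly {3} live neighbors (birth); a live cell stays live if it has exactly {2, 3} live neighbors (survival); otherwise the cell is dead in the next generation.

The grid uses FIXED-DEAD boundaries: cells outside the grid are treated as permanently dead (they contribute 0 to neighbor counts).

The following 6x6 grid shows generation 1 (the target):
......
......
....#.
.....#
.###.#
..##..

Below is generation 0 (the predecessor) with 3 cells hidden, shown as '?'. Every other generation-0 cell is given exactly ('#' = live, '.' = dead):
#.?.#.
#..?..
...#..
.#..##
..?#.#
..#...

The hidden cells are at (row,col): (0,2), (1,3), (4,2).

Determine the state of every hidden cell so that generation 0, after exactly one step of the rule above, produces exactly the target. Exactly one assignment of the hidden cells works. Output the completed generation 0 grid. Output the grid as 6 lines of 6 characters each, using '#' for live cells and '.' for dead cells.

Answer: #...#.
#.....
...#..
.#..##
..##.#
..#...

Derivation:
Hidden generation-0 cells (in order): (0,2), (1,3), (4,2).
A hidden cell only influences target cells in its own 3x3 neighborhood. Try each of the 2^3 = 8 assignments, step the completed generation 0 forward once under B3/S23, and compare with the target:
  (0,2)=. (1,3)=. (4,2)=. -> step gives (3,2)='#' but target has '.' -> reject
  (0,2)=. (1,3)=. (4,2)=# -> step reproduces the target at every cell -> ACCEPT
  (0,2)=. (1,3)=# (4,2)=. -> step gives (1,3)='#' but target has '.' -> reject
  (0,2)=. (1,3)=# (4,2)=# -> step gives (1,3)='#' but target has '.' -> reject
  (0,2)=# (1,3)=. (4,2)=. -> step gives (0,1)='#' but target has '.' -> reject
  (0,2)=# (1,3)=. (4,2)=# -> step gives (0,1)='#' but target has '.' -> reject
  (0,2)=# (1,3)=# (4,2)=. -> step gives (0,1)='#' but target has '.' -> reject
  (0,2)=# (1,3)=# (4,2)=# -> step gives (0,1)='#' but target has '.' -> reject
Unique solution: (0,2)=dead, (1,3)=dead, (4,2)=live.
Check: live-neighbor counts of every cell in the completed generation 0:
120101
121221
222132
114442
133342
022321
Applying B3/S23 to generation 0 with these counts gives:
......
......
....#.
.....#
.###.#
..##..
which matches the target exactly.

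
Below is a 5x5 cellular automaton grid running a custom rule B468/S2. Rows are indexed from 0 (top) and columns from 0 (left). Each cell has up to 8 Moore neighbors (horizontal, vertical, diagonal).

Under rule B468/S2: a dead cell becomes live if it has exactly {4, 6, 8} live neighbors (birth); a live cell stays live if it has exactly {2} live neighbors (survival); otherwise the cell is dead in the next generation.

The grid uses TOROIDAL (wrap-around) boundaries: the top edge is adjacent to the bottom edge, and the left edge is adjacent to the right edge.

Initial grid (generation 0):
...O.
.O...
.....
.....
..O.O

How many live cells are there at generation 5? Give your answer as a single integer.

Answer: 0

Derivation:
Simulating step by step:
Generation 0 (given above): 4 live cells
Generation 1: 1 live cells
...O.
.....
.....
.....
.....
Generation 2: 0 live cells
.....
.....
.....
.....
.....
Generation 3: 0 live cells
.....
.....
.....
.....
.....
Generation 4: 0 live cells
.....
.....
.....
.....
.....
Generation 5: 0 live cells
.....
.....
.....
.....
.....
Population at generation 5: 0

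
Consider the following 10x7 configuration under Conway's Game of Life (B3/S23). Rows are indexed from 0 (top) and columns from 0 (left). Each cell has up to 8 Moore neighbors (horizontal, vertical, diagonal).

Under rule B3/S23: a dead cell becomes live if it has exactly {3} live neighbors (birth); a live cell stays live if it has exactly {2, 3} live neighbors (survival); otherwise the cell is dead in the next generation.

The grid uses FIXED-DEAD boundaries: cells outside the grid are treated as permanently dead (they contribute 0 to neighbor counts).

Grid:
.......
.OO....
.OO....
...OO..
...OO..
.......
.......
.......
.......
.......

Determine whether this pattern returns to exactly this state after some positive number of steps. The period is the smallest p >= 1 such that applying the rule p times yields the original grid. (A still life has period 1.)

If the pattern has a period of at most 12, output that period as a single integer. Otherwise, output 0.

Answer: 2

Derivation:
Simulating and comparing each generation to the original:
Gen 0 (original, given above): 8 live cells
Gen 1: 6 live cells, differs from original
Gen 2: 8 live cells, MATCHES original -> period = 2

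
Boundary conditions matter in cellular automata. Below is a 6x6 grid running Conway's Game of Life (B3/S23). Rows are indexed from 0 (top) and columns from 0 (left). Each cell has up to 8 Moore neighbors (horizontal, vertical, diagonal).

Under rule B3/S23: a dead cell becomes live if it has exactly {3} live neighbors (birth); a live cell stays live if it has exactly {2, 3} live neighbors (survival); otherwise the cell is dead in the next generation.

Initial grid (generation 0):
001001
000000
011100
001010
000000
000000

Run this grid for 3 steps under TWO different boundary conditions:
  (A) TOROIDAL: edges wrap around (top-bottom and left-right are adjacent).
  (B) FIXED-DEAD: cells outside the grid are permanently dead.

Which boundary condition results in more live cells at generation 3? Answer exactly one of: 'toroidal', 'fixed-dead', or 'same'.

Under TOROIDAL boundary, generation 3:
000000
001000
110110
001000
000000
000000
Population = 6

Under FIXED-DEAD boundary, generation 3:
000000
001000
110110
001000
000000
000000
Population = 6

Comparison: toroidal=6, fixed-dead=6 -> same

Answer: same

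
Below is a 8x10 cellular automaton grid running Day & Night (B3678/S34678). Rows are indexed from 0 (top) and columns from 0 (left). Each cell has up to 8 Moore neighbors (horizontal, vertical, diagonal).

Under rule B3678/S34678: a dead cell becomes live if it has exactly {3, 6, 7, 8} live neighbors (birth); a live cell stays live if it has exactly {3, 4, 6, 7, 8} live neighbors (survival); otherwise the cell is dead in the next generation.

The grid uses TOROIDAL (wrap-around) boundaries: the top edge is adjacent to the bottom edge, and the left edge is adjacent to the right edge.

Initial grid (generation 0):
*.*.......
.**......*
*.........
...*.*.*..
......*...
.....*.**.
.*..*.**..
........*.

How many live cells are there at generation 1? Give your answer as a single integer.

Answer: 16

Derivation:
Simulating step by step:
Generation 0 (given above): 18 live cells
Generation 1: 16 live cells
.........*
.*........
.**.......
......*...
....***.*.
.....*.*..
.....***..
.*.....*..
Population at generation 1: 16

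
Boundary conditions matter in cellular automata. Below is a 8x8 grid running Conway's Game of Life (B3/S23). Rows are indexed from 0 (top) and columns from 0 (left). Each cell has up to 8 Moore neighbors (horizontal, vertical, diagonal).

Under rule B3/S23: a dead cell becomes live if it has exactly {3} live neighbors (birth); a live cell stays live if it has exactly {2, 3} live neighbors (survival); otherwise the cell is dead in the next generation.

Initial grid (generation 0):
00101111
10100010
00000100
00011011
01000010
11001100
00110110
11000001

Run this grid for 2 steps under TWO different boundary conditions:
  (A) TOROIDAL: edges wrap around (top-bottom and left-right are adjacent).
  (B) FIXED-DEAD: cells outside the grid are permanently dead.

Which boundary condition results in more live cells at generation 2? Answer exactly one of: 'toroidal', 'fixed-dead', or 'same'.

Answer: fixed-dead

Derivation:
Under TOROIDAL boundary, generation 2:
10010000
00000000
00100010
00000011
01000010
10000001
00010110
01000110
Population = 16

Under FIXED-DEAD boundary, generation 2:
00010111
00000001
00100001
01000000
10000011
10000001
10000110
01110110
Population = 21

Comparison: toroidal=16, fixed-dead=21 -> fixed-dead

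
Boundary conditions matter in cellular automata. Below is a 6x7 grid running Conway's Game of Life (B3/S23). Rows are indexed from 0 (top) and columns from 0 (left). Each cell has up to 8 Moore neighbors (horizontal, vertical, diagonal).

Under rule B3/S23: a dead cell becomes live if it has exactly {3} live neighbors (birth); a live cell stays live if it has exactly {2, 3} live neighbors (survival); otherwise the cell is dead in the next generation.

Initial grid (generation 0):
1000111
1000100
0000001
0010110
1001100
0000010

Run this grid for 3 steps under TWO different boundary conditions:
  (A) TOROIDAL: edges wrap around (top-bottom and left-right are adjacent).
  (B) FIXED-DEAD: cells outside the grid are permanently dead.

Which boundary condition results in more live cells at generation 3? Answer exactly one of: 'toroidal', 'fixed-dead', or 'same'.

Answer: toroidal

Derivation:
Under TOROIDAL boundary, generation 3:
0110000
0010100
0100000
0100010
0101100
0000000
Population = 10

Under FIXED-DEAD boundary, generation 3:
0000000
0000100
0000000
0000000
0000100
0000000
Population = 2

Comparison: toroidal=10, fixed-dead=2 -> toroidal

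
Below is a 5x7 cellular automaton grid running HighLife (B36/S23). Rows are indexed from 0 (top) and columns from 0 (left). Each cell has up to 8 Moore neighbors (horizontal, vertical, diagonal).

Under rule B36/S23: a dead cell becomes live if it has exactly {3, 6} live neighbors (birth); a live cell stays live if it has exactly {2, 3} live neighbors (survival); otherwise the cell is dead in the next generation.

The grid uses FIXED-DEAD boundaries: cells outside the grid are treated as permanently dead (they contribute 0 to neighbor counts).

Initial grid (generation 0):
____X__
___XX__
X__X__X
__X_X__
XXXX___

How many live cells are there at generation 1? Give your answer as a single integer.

Answer: 12

Derivation:
Simulating step by step:
Generation 0 (given above): 12 live cells
Generation 1: 12 live cells
___XX__
___XXX_
__X__X_
X___X__
_XXX___
Population at generation 1: 12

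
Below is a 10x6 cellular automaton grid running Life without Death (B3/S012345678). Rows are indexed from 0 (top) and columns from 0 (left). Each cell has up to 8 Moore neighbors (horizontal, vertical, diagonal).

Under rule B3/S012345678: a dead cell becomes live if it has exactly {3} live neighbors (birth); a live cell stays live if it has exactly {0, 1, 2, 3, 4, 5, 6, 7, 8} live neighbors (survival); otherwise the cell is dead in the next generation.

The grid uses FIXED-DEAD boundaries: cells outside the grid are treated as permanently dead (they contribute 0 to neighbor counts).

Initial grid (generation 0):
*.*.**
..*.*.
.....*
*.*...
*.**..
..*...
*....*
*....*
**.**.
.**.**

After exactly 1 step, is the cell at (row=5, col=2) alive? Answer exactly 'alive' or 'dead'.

Answer: alive

Derivation:
Simulating step by step:
Generation 0 (given above): 25 live cells
Generation 1: 33 live cells
***.**
.**.*.
.*.*.*
*.**..
*.**..
..**..
**...*
*....*
**.**.
***.**

Cell (5,2) at generation 1: 1 -> alive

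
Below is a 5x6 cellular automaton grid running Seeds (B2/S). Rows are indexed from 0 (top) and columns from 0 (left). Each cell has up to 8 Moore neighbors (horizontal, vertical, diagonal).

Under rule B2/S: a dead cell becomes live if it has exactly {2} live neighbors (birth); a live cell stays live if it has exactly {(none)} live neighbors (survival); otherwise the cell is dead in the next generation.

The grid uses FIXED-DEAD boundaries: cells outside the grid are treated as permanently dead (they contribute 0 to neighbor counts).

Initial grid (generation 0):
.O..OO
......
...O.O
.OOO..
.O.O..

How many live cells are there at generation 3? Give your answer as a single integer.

Simulating step by step:
Generation 0 (given above): 10 live cells
Generation 1: 6 live cells
......
..OO..
.O....
O.....
O...O.
Generation 2: 6 live cells
..OO..
.O....
O..O..
......
.O....
Generation 3: 8 live cells
.O....
O...O.
.OO...
OOO...
......
Population at generation 3: 8

Answer: 8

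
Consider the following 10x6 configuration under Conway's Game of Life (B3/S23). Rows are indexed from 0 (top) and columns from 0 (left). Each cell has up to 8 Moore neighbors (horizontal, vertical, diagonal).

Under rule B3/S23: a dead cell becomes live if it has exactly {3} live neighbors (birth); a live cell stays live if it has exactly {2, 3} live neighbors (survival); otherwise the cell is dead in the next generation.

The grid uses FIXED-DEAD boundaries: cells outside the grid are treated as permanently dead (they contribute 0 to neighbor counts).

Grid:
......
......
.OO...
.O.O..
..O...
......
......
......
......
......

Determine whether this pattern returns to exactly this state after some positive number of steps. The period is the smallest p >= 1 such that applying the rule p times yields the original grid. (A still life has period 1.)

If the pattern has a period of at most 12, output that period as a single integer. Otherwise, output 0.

Answer: 1

Derivation:
Simulating and comparing each generation to the original:
Gen 0 (original, given above): 5 live cells
Gen 1: 5 live cells, MATCHES original -> period = 1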